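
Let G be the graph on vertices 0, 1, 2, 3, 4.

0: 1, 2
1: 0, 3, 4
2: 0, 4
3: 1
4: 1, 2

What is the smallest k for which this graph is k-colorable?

2

1 and 4 are adjacent, so at least 2 colors are needed.
2 colors suffice: color red → {1, 2}; color blue → {0, 3, 4}. Each edge has distinct colors on its endpoints.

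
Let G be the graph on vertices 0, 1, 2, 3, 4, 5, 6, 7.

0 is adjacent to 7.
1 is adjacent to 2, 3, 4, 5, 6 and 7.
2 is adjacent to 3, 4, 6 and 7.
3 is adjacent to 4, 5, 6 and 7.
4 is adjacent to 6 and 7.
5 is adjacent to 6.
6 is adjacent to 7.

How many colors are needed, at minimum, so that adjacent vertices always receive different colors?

1, 2, 3, 4, 6, 7 are pairwise adjacent (a clique of size 6), so at least 6 colors are needed.
6 colors suffice: 0=a, 1=d, 2=f, 3=c, 4=e, 5=b, 6=a, 7=b. Every edge joins two different colors.

6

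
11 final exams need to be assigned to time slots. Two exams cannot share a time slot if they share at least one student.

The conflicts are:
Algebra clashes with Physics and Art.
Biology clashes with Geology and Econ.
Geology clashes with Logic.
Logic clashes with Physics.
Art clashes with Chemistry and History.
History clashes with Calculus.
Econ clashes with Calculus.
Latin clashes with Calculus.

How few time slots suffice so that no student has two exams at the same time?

The cycle Algebra-Art-History-Calculus-Econ-Biology-Geology-Logic-Physics-Algebra has odd length 9, so it cannot be 2-colored; at least 3 time slots are needed.
A valid assignment using 3 time slots: Algebra=3, Biology=1, Geology=2, Logic=1, Physics=2, Art=1, Chemistry=2, History=2, Econ=2, Latin=2, Calculus=1. Every pair that conflicts lands in different time slots.

3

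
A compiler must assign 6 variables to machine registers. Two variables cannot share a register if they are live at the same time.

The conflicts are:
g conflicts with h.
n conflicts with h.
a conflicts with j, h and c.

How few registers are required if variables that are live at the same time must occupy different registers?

a and j conflict, so at least 2 registers are needed.
A valid assignment using 2 registers: g=1, n=1, a=1, j=2, h=2, c=2. No two conflicting variables share a register.

2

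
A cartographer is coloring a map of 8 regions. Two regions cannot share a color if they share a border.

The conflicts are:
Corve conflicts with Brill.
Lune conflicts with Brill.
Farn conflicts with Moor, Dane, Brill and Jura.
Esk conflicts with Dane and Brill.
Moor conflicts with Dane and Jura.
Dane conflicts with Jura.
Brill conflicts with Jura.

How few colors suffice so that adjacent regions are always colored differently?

Farn, Moor, Dane, Jura pairwise conflict, so at least 4 colors are needed.
4 colors suffice: color 1 → {Dane, Brill}; color 2 → {Corve, Lune, Esk, Jura}; color 3 → {Farn}; color 4 → {Moor}. Each listed conflict is separated.

4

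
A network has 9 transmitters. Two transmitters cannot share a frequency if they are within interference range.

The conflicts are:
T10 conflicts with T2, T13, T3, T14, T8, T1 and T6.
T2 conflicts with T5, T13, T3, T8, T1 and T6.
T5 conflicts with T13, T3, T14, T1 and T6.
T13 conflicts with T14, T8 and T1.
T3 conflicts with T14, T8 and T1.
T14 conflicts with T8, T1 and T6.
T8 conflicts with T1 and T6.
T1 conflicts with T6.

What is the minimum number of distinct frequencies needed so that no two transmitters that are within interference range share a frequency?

T10, T13, T14, T8, T1 all conflict with each other, so at least 5 frequencies are needed.
5 frequencies suffice: T10=4, T2=3, T5=2, T13=5, T3=5, T14=3, T8=2, T1=1, T6=5. Each listed conflict is separated.

5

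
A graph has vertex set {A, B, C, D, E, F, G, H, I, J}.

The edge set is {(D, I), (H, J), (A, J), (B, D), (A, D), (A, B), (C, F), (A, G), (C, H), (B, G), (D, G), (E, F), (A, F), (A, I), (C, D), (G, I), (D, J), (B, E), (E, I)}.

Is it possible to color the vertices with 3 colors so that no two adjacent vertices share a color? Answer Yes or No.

No

A, D, G, I form a clique, so at least 4 colors are needed.
So 3 colors are not enough.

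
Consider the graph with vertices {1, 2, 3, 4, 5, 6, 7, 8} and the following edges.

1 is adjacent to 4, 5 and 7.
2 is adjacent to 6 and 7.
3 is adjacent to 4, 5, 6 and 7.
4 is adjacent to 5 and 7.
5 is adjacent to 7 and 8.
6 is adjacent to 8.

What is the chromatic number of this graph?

4

1, 4, 5, 7 form a clique, so at least 4 colors are needed.
A valid assignment using 4 colors: 1=c, 2=c, 3=c, 4=d, 5=a, 6=a, 7=b, 8=b. Each edge has distinct colors on its endpoints.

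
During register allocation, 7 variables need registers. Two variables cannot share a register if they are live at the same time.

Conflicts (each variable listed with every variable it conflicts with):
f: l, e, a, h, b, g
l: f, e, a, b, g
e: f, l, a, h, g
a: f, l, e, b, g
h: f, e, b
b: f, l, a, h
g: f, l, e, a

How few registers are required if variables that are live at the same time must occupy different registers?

f, l, e, a, g pairwise conflict, so at least 5 registers are needed.
5 registers suffice: register 1 → {f}; register 2 → {l, h}; register 3 → {e, b}; register 4 → {a}; register 5 → {g}. No two conflicting variables share a register.

5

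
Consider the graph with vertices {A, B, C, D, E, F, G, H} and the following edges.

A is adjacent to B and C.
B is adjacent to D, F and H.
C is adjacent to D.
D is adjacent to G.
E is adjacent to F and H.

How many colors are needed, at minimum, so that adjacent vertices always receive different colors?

E and F are adjacent, so at least 2 colors are needed.
2 colors suffice: color 1 → {B, C, E, G}; color 2 → {A, D, F, H}. Each edge has distinct colors on its endpoints.

2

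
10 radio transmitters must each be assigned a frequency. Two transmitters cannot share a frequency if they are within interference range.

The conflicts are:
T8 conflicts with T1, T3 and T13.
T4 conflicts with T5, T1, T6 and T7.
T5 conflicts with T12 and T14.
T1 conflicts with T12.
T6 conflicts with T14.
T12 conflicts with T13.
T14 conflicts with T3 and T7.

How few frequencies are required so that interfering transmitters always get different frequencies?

T4 and T1 conflict, so at least 2 frequencies are needed.
2 frequencies suffice: T8=1, T4=1, T5=2, T1=2, T6=2, T12=1, T14=1, T3=2, T7=2, T13=2. Every pair that conflicts lands in different frequencies.

2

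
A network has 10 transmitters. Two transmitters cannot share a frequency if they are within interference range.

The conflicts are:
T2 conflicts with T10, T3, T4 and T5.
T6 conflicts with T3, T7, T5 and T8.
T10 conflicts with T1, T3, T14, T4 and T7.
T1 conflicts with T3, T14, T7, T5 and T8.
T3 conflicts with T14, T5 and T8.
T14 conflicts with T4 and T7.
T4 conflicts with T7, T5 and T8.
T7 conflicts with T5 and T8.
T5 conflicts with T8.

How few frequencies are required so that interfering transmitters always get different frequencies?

T10, T1, T14, T7 are mutually in conflict, so at least 4 frequencies are needed.
Using 4 frequencies: T2=4, T6=3, T10=2, T1=3, T3=1, T14=4, T4=3, T7=1, T5=2, T8=4. Every pair that conflicts lands in different frequencies.

4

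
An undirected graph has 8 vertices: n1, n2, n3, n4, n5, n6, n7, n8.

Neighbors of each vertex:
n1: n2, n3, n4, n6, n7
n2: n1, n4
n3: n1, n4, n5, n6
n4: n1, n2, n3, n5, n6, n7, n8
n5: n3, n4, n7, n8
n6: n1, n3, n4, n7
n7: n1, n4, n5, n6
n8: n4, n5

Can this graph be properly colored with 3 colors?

No

n1, n4, n6, n7 are mutually adjacent (a clique of size 4), so at least 4 colors are needed.
So 3 colors are not enough.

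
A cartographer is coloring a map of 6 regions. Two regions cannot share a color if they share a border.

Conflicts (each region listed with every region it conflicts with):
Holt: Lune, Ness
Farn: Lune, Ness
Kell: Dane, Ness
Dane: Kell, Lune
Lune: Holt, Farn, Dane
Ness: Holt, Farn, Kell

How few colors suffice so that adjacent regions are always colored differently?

3

The cycle Ness-Farn-Lune-Dane-Kell-Ness has odd length 5, so it cannot be 2-colored; at least 3 colors are needed.
3 colors suffice: color 1 → {Lune, Ness}; color 2 → {Holt, Farn, Kell}; color 3 → {Dane}. Each listed conflict is separated.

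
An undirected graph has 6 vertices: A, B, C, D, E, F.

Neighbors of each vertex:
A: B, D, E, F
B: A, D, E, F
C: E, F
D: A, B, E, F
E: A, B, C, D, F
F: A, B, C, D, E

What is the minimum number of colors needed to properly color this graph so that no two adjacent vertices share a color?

A, B, D, E, F are pairwise adjacent (a clique of size 5), so at least 5 colors are needed.
5 colors suffice: A=purple, B=yellow, C=green, D=green, E=blue, F=red. Every edge joins two different colors.

5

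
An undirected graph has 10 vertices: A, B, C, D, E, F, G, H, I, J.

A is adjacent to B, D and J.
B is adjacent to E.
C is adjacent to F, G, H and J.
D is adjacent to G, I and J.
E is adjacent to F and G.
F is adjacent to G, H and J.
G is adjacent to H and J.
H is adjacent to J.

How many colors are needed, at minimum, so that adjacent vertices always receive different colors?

C, F, G, H, J are pairwise adjacent (a clique of size 5), so at least 5 colors are needed.
A valid assignment using 5 colors: A=1, B=3, C=5, D=3, E=2, F=3, G=1, H=4, I=1, J=2. No two adjacent vertices share a color.

5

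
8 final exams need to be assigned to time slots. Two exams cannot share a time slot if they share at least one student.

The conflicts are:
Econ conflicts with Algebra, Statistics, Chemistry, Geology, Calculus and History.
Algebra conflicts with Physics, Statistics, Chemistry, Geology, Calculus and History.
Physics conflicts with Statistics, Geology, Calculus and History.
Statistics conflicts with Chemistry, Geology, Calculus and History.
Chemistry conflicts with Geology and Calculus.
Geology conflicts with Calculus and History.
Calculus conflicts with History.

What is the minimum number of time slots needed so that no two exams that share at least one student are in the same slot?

6

Econ, Algebra, Statistics, Geology, Calculus, History are mutually in conflict, so at least 6 time slots are needed.
6 time slots suffice: time slot 1 → {Statistics}; time slot 2 → {Calculus}; time slot 3 → {Algebra}; time slot 4 → {Geology}; time slot 5 → {Chemistry, History}; time slot 6 → {Econ, Physics}. Every pair that conflicts lands in different time slots.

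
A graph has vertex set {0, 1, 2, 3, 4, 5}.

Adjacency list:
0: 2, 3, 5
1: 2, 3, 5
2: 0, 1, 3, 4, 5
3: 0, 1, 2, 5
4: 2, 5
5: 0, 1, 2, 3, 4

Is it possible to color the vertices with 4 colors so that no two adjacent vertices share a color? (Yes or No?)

The chromatic number is 4. 1, 2, 3, 5 are mutually adjacent (a clique of size 4), so at least 4 colors are needed.
One proper 4-coloring: 0=yellow, 1=yellow, 2=red, 3=green, 4=green, 5=blue.
That is already a proper 4-coloring.

Yes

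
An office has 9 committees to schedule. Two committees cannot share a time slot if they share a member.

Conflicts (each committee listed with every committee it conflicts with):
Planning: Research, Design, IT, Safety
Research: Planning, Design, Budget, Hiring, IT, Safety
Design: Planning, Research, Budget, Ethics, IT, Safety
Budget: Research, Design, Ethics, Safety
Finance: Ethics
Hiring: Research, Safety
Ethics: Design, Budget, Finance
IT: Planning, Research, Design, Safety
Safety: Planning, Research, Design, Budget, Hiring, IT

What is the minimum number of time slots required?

5

Planning, Research, Design, IT, Safety are mutually in conflict, so at least 5 time slots are needed.
A valid assignment using 5 time slots: Planning=5, Research=3, Design=2, Budget=4, Finance=2, Hiring=2, Ethics=1, IT=4, Safety=1. Every pair that conflicts lands in different time slots.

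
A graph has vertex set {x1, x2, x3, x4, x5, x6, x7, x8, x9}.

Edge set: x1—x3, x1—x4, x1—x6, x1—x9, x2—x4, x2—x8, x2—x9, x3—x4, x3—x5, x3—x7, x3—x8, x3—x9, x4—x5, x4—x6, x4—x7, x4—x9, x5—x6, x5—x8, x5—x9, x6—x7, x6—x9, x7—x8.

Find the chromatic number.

4

x1, x4, x6, x9 form a clique, so at least 4 colors are needed.
One proper 4-coloring: x1=4, x2=2, x3=2, x4=1, x5=4, x6=2, x7=3, x8=1, x9=3. No two adjacent vertices share a color.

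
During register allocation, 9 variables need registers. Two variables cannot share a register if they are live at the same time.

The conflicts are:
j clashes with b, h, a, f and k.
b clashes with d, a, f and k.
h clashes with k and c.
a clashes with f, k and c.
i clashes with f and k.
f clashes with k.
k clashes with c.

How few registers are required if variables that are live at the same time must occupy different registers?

j, b, a, f, k are mutually in conflict, so at least 5 registers are needed.
5 registers suffice: register 1 → {d, k}; register 2 → {j, i, c}; register 3 → {h, a}; register 4 → {f}; register 5 → {b}. Every pair that conflicts lands in different registers.

5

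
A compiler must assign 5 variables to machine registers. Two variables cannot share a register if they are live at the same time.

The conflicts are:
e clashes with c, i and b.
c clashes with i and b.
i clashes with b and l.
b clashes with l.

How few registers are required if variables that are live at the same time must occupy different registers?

e, c, i, b all conflict with each other, so at least 4 registers are needed.
4 registers suffice: register 1 → {i}; register 2 → {b}; register 3 → {c, l}; register 4 → {e}. Each listed conflict is separated.

4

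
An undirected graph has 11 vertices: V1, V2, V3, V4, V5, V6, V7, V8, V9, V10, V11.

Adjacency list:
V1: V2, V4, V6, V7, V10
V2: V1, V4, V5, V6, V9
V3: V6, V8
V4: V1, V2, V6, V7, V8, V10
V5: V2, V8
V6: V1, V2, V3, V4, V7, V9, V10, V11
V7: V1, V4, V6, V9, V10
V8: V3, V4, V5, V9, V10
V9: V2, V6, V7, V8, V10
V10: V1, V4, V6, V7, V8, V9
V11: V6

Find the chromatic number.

5

V1, V4, V6, V7, V10 are mutually adjacent (a clique of size 5), so at least 5 colors are needed.
5 colors suffice: color 1 → {V6, V8}; color 2 → {V3, V4, V5, V9, V11}; color 3 → {V2, V10}; color 4 → {V1}; color 5 → {V7}. Each edge has distinct colors on its endpoints.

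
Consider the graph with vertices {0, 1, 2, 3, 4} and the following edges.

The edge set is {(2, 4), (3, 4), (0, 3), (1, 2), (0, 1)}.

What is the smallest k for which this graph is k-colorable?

3

The cycle 0-3-4-2-1-0 has odd length 5, so it cannot be 2-colored; at least 3 colors are needed.
3 colors suffice: 0=red, 1=blue, 2=green, 3=blue, 4=red. No two adjacent vertices share a color.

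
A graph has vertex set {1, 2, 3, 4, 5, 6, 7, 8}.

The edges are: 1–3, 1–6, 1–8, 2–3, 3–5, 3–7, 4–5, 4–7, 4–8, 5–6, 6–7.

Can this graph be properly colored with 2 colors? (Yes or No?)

No

The cycle 8-1-3-5-4-8 has odd length 5, so it cannot be 2-colored; at least 3 colors are needed.
So 2 colors are not enough.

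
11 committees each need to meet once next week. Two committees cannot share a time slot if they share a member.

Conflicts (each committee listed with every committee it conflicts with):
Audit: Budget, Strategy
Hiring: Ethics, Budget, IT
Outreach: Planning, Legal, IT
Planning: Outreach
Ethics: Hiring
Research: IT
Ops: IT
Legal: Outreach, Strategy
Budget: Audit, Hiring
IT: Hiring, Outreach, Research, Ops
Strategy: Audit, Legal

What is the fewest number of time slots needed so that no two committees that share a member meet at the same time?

3

The cycle Budget-Hiring-IT-Outreach-Legal-Strategy-Audit-Budget has odd length 7, so it cannot be 2-colored; at least 3 time slots are needed.
3 time slots suffice: time slot 1 → {Planning, Ethics, Legal, Budget, IT}; time slot 2 → {Hiring, Outreach, Research, Ops, Strategy}; time slot 3 → {Audit}. Every pair that conflicts lands in different time slots.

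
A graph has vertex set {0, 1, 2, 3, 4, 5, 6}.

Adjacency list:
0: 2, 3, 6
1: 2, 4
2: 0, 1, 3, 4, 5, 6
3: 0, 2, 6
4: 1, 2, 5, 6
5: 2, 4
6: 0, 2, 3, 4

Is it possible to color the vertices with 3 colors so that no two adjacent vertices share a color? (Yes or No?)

No

0, 2, 3, 6 are mutually adjacent (a clique of size 4), so at least 4 colors are needed.
So 3 colors are not enough.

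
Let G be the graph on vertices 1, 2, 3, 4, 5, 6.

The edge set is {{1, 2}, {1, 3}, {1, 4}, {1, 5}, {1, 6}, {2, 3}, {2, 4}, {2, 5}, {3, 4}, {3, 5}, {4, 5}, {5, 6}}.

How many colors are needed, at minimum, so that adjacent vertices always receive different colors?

1, 2, 3, 4, 5 are pairwise adjacent (a clique of size 5), so at least 5 colors are needed.
One proper 5-coloring: 1=red, 2=yellow, 3=purple, 4=green, 5=blue, 6=green. Each edge has distinct colors on its endpoints.

5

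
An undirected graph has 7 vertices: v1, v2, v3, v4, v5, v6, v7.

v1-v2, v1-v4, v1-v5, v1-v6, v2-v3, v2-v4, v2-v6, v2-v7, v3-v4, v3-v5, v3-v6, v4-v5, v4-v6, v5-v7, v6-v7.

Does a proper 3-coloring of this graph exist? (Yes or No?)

No

v2, v3, v4, v6 are mutually adjacent (a clique of size 4), so at least 4 colors are needed.
So 3 colors are not enough.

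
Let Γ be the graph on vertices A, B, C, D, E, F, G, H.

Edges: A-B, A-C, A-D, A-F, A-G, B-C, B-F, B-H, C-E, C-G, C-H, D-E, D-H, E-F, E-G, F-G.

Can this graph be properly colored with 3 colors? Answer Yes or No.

The chromatic number is 3. C, E, G form a triangle, so at least 3 colors are needed.
3 colors suffice: color red → {C, D, F}; color blue → {A, E, H}; color green → {B, G}.
That is already a proper 3-coloring.

Yes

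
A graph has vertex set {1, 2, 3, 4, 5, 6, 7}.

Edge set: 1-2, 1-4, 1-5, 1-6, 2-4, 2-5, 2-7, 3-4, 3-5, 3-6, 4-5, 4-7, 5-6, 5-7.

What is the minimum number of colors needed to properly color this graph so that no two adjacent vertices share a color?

2, 4, 5, 7 are mutually adjacent (a clique of size 4), so at least 4 colors are needed.
4 colors suffice: color red → {5}; color blue → {4, 6}; color green → {2, 3}; color yellow → {1, 7}. Every edge joins two different colors.

4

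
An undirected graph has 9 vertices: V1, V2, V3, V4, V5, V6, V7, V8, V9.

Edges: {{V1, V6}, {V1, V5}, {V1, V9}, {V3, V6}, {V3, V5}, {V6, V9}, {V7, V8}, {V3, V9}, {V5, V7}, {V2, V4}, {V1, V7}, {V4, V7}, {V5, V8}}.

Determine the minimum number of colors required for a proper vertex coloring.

V1, V6, V9 are mutually adjacent, so at least 3 colors are needed.
3 colors suffice: V1=blue, V2=red, V3=blue, V4=blue, V5=green, V6=green, V7=red, V8=blue, V9=red. Every edge joins two different colors.

3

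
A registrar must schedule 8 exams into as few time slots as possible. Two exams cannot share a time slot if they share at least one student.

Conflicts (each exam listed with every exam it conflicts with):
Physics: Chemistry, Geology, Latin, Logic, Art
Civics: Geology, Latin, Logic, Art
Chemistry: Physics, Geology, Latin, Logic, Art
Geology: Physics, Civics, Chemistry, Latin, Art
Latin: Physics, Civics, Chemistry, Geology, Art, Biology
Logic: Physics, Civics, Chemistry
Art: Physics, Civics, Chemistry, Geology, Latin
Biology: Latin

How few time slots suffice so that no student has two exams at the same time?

5

Physics, Chemistry, Geology, Latin, Art pairwise conflict, so at least 5 time slots are needed.
5 time slots suffice: time slot 1 → {Latin, Logic}; time slot 2 → {Art, Biology}; time slot 3 → {Civics, Chemistry}; time slot 4 → {Physics}; time slot 5 → {Geology}. Each listed conflict is separated.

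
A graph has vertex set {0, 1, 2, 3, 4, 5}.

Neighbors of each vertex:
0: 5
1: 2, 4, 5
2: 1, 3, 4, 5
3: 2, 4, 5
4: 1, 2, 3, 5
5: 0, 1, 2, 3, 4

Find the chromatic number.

4

1, 2, 4, 5 are pairwise adjacent (a clique of size 4), so at least 4 colors are needed.
A valid assignment using 4 colors: 0=blue, 1=yellow, 2=blue, 3=yellow, 4=green, 5=red. Each edge has distinct colors on its endpoints.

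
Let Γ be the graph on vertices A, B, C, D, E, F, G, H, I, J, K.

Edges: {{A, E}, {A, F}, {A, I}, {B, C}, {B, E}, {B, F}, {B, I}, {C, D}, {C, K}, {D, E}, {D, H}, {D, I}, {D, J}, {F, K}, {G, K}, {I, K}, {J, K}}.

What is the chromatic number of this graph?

2

G and K are adjacent, so at least 2 colors are needed.
2 colors suffice: A=1, B=1, C=2, D=1, E=2, F=2, G=2, H=2, I=2, J=2, K=1. Every edge joins two different colors.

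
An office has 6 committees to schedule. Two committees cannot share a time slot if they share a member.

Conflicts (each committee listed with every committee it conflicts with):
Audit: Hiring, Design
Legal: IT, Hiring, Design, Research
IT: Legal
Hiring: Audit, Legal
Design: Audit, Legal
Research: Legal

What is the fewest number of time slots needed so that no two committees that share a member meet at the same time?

Legal and Design conflict, so at least 2 time slots are needed.
2 time slots suffice: time slot 1 → {Audit, Legal}; time slot 2 → {IT, Hiring, Design, Research}. Every pair that conflicts lands in different time slots.

2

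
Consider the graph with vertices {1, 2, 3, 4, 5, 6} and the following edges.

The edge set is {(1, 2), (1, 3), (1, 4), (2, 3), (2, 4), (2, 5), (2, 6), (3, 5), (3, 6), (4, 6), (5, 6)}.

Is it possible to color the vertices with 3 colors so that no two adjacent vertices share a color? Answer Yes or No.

No

2, 3, 5, 6 form a clique, so at least 4 colors are needed.
So 3 colors are not enough.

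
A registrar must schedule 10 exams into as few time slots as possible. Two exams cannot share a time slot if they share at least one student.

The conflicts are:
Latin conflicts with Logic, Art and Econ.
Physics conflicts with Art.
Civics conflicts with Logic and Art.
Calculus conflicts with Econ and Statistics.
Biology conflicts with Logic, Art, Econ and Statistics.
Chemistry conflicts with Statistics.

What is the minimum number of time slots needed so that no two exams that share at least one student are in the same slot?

Latin and Art conflict, so at least 2 time slots are needed.
2 time slots suffice: time slot 1 → {Logic, Art, Econ, Statistics}; time slot 2 → {Latin, Physics, Civics, Calculus, Biology, Chemistry}. Every pair that conflicts lands in different time slots.

2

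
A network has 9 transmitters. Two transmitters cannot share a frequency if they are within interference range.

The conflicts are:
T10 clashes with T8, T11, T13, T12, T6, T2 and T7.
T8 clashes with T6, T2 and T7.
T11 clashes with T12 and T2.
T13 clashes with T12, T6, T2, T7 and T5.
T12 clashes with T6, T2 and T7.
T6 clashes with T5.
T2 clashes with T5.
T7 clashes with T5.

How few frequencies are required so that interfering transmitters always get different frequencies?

4

T10, T13, T12, T6 are mutually in conflict, so at least 4 frequencies are needed.
4 frequencies suffice: T10=1, T8=2, T11=2, T13=2, T12=4, T6=3, T2=3, T7=3, T5=1. No two conflicting transmitters share a frequency.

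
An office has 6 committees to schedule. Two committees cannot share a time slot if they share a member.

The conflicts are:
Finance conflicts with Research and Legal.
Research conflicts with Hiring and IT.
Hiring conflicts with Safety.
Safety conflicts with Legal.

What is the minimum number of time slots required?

The cycle Legal-Finance-Research-Hiring-Safety-Legal has odd length 5, so it cannot be 2-colored; at least 3 time slots are needed.
3 time slots suffice: time slot 1 → {Research, Safety}; time slot 2 → {Finance, Hiring, IT}; time slot 3 → {Legal}. Every pair that conflicts lands in different time slots.

3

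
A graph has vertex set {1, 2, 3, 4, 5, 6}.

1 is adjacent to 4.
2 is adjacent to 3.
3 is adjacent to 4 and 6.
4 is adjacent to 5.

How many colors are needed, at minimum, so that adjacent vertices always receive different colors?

2

2 and 3 are adjacent, so at least 2 colors are needed.
A valid assignment using 2 colors: 1=red, 2=blue, 3=red, 4=blue, 5=red, 6=blue. No two adjacent vertices share a color.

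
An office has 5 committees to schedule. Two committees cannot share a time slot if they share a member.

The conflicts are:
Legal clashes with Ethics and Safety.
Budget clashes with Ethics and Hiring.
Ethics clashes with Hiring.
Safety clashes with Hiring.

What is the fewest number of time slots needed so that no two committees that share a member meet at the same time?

Budget, Ethics, Hiring pairwise conflict, so at least 3 time slots are needed.
Using 3 time slots: Legal=2, Budget=3, Ethics=1, Safety=1, Hiring=2. Each listed conflict is separated.

3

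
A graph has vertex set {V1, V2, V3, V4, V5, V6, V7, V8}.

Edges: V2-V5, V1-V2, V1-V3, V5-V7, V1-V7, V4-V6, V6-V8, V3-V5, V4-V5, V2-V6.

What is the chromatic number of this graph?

V1 and V2 are adjacent, so at least 2 colors are needed.
2 colors suffice: color 1 → {V1, V5, V6}; color 2 → {V2, V3, V4, V7, V8}. Each edge has distinct colors on its endpoints.

2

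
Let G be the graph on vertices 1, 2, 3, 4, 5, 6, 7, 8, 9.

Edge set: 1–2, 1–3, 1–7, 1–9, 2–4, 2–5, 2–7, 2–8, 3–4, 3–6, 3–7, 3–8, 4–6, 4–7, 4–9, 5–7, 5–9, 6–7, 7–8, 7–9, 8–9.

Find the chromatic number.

4

3, 4, 6, 7 are pairwise adjacent (a clique of size 4), so at least 4 colors are needed.
4 colors suffice: 1=c, 2=b, 3=b, 4=c, 5=c, 6=d, 7=a, 8=c, 9=b. Every edge joins two different colors.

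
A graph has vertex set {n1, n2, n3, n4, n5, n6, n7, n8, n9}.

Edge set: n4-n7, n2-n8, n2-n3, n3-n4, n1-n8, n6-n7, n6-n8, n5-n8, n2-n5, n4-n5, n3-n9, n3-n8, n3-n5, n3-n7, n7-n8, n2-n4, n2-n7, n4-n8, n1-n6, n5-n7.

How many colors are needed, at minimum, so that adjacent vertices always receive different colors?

n2, n3, n4, n5, n7, n8 are pairwise adjacent (a clique of size 6), so at least 6 colors are needed.
6 colors suffice: color 1 → {n8, n9}; color 2 → {n1, n7}; color 3 → {n3, n6}; color 4 → {n5}; color 5 → {n2}; color 6 → {n4}. Each edge has distinct colors on its endpoints.

6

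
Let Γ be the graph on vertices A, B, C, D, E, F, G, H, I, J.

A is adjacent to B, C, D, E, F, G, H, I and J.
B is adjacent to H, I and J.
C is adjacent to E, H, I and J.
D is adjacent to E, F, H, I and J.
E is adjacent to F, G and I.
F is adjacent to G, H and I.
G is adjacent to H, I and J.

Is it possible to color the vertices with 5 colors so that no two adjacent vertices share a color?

Yes

The chromatic number is 5. A, D, E, F, I form a clique, so at least 5 colors are needed.
5 colors suffice: A=red, B=green, C=green, D=green, E=yellow, F=purple, G=green, H=blue, I=blue, J=blue.
That is already a proper 5-coloring.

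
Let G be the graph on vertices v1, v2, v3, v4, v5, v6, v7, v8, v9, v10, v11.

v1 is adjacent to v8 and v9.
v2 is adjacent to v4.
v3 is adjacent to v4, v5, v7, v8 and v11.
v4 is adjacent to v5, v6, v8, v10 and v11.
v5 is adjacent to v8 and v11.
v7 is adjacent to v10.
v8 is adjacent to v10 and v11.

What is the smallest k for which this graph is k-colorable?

5

v3, v4, v5, v8, v11 are pairwise adjacent (a clique of size 5), so at least 5 colors are needed.
5 colors suffice: color red → {v1, v4, v7}; color blue → {v2, v6, v8, v9}; color green → {v3, v10}; color yellow → {v5}; color purple → {v11}. Every edge joins two different colors.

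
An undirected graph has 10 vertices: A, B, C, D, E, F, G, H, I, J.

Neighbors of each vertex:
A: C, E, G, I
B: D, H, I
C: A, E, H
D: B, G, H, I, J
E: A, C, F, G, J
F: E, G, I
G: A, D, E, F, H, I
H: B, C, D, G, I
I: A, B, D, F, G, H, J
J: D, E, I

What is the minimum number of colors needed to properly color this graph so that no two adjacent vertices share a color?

D, G, H, I are mutually adjacent (a clique of size 4), so at least 4 colors are needed.
4 colors suffice: color red → {E, I}; color blue → {B, C, G, J}; color green → {A, D, F}; color yellow → {H}. No two adjacent vertices share a color.

4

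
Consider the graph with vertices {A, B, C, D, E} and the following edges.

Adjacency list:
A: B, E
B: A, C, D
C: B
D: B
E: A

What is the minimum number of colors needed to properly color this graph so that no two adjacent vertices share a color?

2

A and E are adjacent, so at least 2 colors are needed.
A valid assignment using 2 colors: A=blue, B=red, C=blue, D=blue, E=red. No two adjacent vertices share a color.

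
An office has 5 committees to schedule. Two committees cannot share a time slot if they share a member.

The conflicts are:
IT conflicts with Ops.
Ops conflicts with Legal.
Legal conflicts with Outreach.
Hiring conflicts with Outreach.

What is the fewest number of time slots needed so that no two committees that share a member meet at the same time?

2

Hiring and Outreach conflict, so at least 2 time slots are needed.
A valid assignment using 2 time slots: IT=2, Ops=1, Legal=2, Hiring=2, Outreach=1. No two conflicting committees share a time slot.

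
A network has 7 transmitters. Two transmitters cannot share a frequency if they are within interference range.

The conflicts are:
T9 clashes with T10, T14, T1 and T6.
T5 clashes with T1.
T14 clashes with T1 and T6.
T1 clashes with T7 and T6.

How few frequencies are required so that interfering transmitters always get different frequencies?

T9, T14, T1, T6 pairwise conflict, so at least 4 frequencies are needed.
4 frequencies suffice: T9=2, T10=1, T5=2, T14=4, T1=1, T7=2, T6=3. Each listed conflict is separated.

4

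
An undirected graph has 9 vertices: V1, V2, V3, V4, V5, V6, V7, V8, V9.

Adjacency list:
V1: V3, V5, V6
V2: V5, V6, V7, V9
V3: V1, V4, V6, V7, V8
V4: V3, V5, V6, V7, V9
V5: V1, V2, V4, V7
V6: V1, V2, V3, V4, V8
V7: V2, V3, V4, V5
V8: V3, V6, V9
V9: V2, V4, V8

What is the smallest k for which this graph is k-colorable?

V3, V4, V6 form a triangle, so at least 3 colors are needed.
3 colors suffice: color 1 → {V1, V2, V4, V8}; color 2 → {V3, V5, V9}; color 3 → {V6, V7}. Every edge joins two different colors.

3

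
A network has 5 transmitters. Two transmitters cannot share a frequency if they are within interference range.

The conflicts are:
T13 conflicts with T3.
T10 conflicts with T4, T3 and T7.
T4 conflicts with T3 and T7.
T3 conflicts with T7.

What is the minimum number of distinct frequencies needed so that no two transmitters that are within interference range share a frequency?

4

T10, T4, T3, T7 are mutually in conflict, so at least 4 frequencies are needed.
A valid assignment using 4 frequencies: T13=2, T10=3, T4=4, T3=1, T7=2. No two conflicting transmitters share a frequency.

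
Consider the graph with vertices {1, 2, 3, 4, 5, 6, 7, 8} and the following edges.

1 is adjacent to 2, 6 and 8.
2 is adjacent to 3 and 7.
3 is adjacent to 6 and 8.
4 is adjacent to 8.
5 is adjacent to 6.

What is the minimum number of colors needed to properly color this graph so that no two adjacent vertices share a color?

2

2 and 3 are adjacent, so at least 2 colors are needed.
2 colors suffice: color red → {1, 3, 4, 5, 7}; color blue → {2, 6, 8}. Each edge has distinct colors on its endpoints.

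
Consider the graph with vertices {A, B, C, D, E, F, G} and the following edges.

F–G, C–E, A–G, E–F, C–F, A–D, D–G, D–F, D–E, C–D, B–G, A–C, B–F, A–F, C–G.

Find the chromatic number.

A, C, D, F, G form a clique, so at least 5 colors are needed.
5 colors suffice: color 1 → {F}; color 2 → {E, G}; color 3 → {B, C}; color 4 → {D}; color 5 → {A}. Every edge joins two different colors.

5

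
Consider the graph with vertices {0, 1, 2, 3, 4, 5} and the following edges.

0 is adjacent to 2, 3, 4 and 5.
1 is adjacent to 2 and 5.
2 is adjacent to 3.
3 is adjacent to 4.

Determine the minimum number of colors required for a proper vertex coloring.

3

0, 3, 4 are mutually adjacent, so at least 3 colors are needed.
3 colors suffice: 0=a, 1=a, 2=c, 3=b, 4=c, 5=b. Each edge has distinct colors on its endpoints.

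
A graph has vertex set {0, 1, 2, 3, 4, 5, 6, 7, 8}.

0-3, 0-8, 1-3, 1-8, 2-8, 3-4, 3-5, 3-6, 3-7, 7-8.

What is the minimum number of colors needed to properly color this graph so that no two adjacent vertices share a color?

1 and 8 are adjacent, so at least 2 colors are needed.
2 colors suffice: color red → {3, 8}; color blue → {0, 1, 2, 4, 5, 6, 7}. No two adjacent vertices share a color.

2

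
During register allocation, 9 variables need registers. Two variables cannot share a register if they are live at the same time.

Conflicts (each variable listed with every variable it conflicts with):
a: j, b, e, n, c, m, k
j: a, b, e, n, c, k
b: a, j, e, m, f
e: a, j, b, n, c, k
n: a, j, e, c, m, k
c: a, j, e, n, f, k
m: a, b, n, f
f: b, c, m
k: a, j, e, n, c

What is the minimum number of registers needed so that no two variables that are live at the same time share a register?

6

a, j, e, n, c, k are mutually in conflict, so at least 6 registers are needed.
6 registers suffice: a=1, j=2, b=4, e=3, n=5, c=4, m=2, f=1, k=6. Every pair that conflicts lands in different registers.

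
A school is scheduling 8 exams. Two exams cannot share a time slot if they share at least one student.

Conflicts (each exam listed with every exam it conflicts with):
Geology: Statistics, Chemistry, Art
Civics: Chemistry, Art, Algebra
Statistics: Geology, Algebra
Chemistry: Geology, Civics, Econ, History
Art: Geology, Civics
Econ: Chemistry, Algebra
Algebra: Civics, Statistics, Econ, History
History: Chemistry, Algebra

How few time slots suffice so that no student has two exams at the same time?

3

The cycle Statistics-Geology-Art-Civics-Algebra-Statistics has odd length 5, so it cannot be 2-colored; at least 3 time slots are needed.
3 time slots suffice: time slot 1 → {Chemistry, Art, Algebra}; time slot 2 → {Geology, Civics, Econ, History}; time slot 3 → {Statistics}. Every pair that conflicts lands in different time slots.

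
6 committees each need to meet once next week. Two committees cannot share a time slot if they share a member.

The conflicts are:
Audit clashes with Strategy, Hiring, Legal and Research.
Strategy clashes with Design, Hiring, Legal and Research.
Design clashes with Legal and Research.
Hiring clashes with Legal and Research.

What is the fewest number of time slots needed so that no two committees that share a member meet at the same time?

Audit, Strategy, Hiring, Research pairwise conflict, so at least 4 time slots are needed.
4 time slots suffice: time slot 1 → {Strategy}; time slot 2 → {Audit, Design}; time slot 3 → {Hiring}; time slot 4 → {Legal, Research}. Each listed conflict is separated.

4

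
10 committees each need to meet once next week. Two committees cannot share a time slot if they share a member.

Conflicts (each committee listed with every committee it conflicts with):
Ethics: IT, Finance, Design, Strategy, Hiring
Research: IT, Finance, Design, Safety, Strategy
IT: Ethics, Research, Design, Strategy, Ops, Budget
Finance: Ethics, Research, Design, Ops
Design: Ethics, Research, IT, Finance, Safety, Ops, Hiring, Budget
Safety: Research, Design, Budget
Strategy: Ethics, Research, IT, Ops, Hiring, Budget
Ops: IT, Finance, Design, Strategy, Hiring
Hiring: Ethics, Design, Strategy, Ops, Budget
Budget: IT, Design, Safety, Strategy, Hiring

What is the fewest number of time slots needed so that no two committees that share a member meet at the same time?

Ethics, IT, Strategy are mutually in conflict, so at least 3 time slots are needed.
3 time slots suffice: time slot 1 → {Design, Strategy}; time slot 2 → {IT, Finance, Safety, Hiring}; time slot 3 → {Ethics, Research, Ops, Budget}. No two conflicting committees share a time slot.

3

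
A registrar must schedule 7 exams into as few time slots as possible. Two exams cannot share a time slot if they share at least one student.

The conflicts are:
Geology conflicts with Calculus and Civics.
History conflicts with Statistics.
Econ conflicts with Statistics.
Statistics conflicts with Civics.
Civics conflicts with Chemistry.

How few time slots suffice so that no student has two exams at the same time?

2

Geology and Civics conflict, so at least 2 time slots are needed.
2 time slots suffice: time slot 1 → {Calculus, History, Econ, Civics}; time slot 2 → {Geology, Statistics, Chemistry}. Every pair that conflicts lands in different time slots.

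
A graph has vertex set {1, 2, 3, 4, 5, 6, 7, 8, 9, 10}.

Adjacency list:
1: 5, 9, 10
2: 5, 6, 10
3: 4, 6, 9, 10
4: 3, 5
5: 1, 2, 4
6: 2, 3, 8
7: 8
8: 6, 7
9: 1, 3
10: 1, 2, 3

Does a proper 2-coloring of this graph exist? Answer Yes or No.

The cycle 4-3-6-2-5-4 has odd length 5, so it cannot be 2-colored; at least 3 colors are needed.
So 2 colors are not enough.

No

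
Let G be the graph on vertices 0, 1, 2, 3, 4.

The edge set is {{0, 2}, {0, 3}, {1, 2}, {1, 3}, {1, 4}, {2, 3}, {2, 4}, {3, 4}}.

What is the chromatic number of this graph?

4

1, 2, 3, 4 form a clique, so at least 4 colors are needed.
One proper 4-coloring: 0=green, 1=yellow, 2=blue, 3=red, 4=green. Every edge joins two different colors.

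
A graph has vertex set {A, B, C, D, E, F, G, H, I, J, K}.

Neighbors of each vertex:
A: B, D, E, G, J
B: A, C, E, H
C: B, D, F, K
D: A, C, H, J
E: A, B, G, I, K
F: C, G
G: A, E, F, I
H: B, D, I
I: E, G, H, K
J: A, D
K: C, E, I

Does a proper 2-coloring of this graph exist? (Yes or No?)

No

A, D, J form a triangle, so at least 3 colors are needed.
So 2 colors are not enough.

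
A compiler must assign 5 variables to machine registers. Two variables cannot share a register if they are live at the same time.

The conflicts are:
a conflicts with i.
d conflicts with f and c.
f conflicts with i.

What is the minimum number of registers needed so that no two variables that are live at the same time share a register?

d and c conflict, so at least 2 registers are needed.
Using 2 registers: a=2, d=1, f=2, i=1, c=2. No two conflicting variables share a register.

2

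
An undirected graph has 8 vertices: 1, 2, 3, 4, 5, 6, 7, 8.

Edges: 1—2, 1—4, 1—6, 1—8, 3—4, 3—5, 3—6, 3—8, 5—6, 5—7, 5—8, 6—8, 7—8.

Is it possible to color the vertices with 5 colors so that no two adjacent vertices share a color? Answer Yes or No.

Yes

The chromatic number is 4. 3, 5, 6, 8 are pairwise adjacent (a clique of size 4), so at least 4 colors are needed.
One proper 4-coloring: 1=b, 2=a, 3=b, 4=a, 5=c, 6=d, 7=b, 8=a.
Since 5 ≥ 4, a proper 5-coloring certainly exists.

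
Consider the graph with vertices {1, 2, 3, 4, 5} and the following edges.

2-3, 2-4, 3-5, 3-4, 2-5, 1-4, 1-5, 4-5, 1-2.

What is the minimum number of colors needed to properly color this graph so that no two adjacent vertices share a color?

4

1, 2, 4, 5 are mutually adjacent (a clique of size 4), so at least 4 colors are needed.
4 colors suffice: color a → {2}; color b → {5}; color c → {4}; color d → {1, 3}. No two adjacent vertices share a color.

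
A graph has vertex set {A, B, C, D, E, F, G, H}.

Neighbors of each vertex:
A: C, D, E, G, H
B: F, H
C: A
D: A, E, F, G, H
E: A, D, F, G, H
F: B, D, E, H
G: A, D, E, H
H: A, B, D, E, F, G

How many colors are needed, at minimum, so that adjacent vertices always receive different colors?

A, D, E, G, H form a clique, so at least 5 colors are needed.
A valid assignment using 5 colors: A=4, B=2, C=1, D=2, E=3, F=4, G=5, H=1. No two adjacent vertices share a color.

5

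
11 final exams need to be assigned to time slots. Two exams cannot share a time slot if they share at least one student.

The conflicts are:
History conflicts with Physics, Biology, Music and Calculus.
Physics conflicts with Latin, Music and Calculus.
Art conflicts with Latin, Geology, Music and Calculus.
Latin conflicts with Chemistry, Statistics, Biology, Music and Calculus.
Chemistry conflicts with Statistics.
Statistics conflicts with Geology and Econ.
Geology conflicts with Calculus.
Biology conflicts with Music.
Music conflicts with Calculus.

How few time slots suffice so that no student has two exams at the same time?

Physics, Latin, Music, Calculus all conflict with each other, so at least 4 time slots are needed.
4 time slots suffice: time slot 1 → {History, Latin, Geology, Econ}; time slot 2 → {Statistics, Biology, Calculus}; time slot 3 → {Chemistry, Music}; time slot 4 → {Physics, Art}. Every pair that conflicts lands in different time slots.

4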